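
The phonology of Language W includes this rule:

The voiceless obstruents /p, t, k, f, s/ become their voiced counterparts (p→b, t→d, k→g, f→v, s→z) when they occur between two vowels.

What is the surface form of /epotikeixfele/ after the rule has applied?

Scanning /epotikeixfele/: /p/ is a voiceless obstruent between vowels /e/ and /o/, so it voices to [b]; /t/ is a voiceless obstruent between vowels /o/ and /i/, so it voices to [d]; /k/ is a voiceless obstruent between vowels /i/ and /e/, so it voices to [g]; /f/ at position 10 is not in the conditioning environment.
Result: [ebodigeixfele].

ebodigeixfele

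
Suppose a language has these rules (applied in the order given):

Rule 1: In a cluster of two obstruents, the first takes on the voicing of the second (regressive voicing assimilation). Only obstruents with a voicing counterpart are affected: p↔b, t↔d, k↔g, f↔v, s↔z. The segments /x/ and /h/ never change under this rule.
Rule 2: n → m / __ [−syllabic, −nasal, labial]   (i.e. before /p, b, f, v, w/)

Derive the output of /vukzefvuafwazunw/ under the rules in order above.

vugzevvuafwazumw

Rule 1 (regressive voicing assimilation): /k/ precedes the voiced obstruent /z/, so it voices to [g] by assimilation. /f/ precedes the voiced obstruent /v/, so it voices to [v] by assimilation. /vukzefvuafwazunw/ → vugzevvuafwazunw.
Rule 2 (nasal place assimilation): /n/ precedes the labial consonant /w/, so it assimilates in place to [m]. /vugzevvuafwazunw/ → vugzevvuafwazumw.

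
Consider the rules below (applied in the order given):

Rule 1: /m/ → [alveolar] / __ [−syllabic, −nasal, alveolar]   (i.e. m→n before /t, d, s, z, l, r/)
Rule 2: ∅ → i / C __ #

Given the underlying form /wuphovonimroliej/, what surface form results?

Rule 1 (nasal place assimilation): /m/ precedes the alveolar consonant /r/, so it assimilates in place to [n]. /wuphovonimroliej/ → wuphovoninroliej.
Rule 2 (final i-epenthesis): the form ends in the consonant /j/, so [i] is inserted word-finally. /wuphovoninroliej/ → wuphovoninrolieji.

wuphovoninrolieji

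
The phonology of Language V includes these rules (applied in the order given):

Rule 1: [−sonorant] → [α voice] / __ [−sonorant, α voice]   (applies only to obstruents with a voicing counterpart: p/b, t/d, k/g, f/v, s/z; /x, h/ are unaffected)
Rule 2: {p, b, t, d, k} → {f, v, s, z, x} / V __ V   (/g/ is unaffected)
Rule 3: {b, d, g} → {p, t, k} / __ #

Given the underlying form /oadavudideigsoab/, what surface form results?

oazavuzizeiksoap

Rule 1 (regressive voicing assimilation): /g/ precedes the voiceless obstruent /s/, so it devoices to [k] by assimilation. /oadavudideigsoab/ → oadavudideiksoab.
Rule 2 (intervocalic spirantization): /d/ is a stop between vowels /a/ and /a/, so it spirantizes to the fricative [z]. /d/ is a stop between vowels /u/ and /i/, so it spirantizes to the fricative [z]. /d/ is a stop between vowels /i/ and /e/, so it spirantizes to the fricative [z]. /oadavudideiksoab/ → oazavuzizeiksoab.
Rule 3 (final devoicing): /b/ is a voiced stop in word-final position, so it devoices to [p]. /oazavuzizeiksoab/ → oazavuzizeiksoap.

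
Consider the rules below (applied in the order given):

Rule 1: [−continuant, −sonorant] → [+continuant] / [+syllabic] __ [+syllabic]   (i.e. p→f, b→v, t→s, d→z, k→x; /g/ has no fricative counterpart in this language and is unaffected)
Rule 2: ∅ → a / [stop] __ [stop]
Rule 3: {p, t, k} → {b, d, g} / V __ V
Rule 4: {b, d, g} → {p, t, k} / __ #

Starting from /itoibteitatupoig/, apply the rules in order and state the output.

isoibadeisasufoik

Rule 1 (intervocalic spirantization): /t/ is a stop between vowels /i/ and /o/, so it spirantizes to the fricative [s]. /t/ is a stop between vowels /i/ and /a/, so it spirantizes to the fricative [s]. /t/ is a stop between vowels /a/ and /u/, so it spirantizes to the fricative [s]. /p/ is a stop between vowels /u/ and /o/, so it spirantizes to the fricative [f]. /itoibteitatupoig/ → isoibteisasufoig.
Rule 2 (stop-cluster a-epenthesis): /b/ and /t/ form a stop–stop cluster, so [a] is inserted between them. /isoibteisasufoig/ → isoibateisasufoig.
Rule 3 (intervocalic voicing): /t/ is a voiceless stop between vowels /a/ and /e/, so it voices to [d]. /isoibateisasufoig/ → isoibadeisasufoig.
Rule 4 (final devoicing): /g/ is a voiced stop in word-final position, so it devoices to [k]. /isoibadeisasufoig/ → isoibadeisasufoik.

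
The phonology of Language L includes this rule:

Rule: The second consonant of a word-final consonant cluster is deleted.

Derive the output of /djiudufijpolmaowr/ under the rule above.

/r/ is the second consonant of a word-final cluster /wr/, so it deletes.
The other instances of /d/, /j/, /f/, /p/, /l/, /m/, /w/ do not occur in the required environment and remain unchanged.
Surface form: [djiudufijpolmaow].

djiudufijpolmaow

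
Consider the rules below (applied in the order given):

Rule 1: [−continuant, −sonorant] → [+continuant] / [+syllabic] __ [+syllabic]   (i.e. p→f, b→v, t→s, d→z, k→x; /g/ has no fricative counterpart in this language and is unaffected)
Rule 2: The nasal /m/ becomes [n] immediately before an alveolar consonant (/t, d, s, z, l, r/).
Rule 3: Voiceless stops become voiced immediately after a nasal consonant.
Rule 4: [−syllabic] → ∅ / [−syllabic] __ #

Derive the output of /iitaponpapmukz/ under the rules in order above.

iisafonbapmuk

Rule 1 (intervocalic spirantization): /t/ is a stop between vowels /i/ and /a/, so it spirantizes to the fricative [s]. /p/ is a stop between vowels /a/ and /o/, so it spirantizes to the fricative [f]. /iitaponpapmukz/ → iisafonpapmukz.
Rule 2 (nasal place assimilation): no segment meets the environment; /iisafonpapmukz/ is unchanged.
Rule 3 (post-nasal voicing): /p/ is a voiceless stop immediately after the nasal /n/, so it voices to [b]. /iisafonpapmukz/ → iisafonbapmukz.
Rule 4 (final cluster simplification): /z/ is the second consonant of a word-final cluster /kz/, so it deletes. /iisafonbapmukz/ → iisafonbapmuk.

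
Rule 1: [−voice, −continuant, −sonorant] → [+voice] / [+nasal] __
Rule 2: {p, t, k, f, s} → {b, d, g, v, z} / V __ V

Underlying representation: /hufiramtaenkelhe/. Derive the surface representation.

huviramdaengelhe

Rule 1 (post-nasal voicing): /t/ is a voiceless stop immediately after the nasal /m/, so it voices to [d]. /k/ is a voiceless stop immediately after the nasal /n/, so it voices to [g]. /hufiramtaenkelhe/ → hufiramdaengelhe.
Rule 2 (intervocalic voicing): /f/ is a voiceless obstruent between vowels /u/ and /i/, so it voices to [v]. /hufiramdaengelhe/ → huviramdaengelhe.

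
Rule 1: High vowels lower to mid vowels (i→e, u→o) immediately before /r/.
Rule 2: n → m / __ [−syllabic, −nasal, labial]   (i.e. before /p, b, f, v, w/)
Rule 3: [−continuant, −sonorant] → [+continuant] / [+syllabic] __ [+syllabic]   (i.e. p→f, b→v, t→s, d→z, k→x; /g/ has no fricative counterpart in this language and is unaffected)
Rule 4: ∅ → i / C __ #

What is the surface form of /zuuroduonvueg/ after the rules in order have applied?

Rule 1 (pre-rhotic lowering): /u/ is a high vowel immediately before /r/, so it lowers to [o]. /zuuroduonvueg/ → zuoroduonvueg.
Rule 2 (nasal place assimilation): /n/ precedes the labial consonant /v/, so it assimilates in place to [m]. /zuoroduonvueg/ → zuoroduomvueg.
Rule 3 (intervocalic spirantization): /d/ is a stop between vowels /o/ and /u/, so it spirantizes to the fricative [z]. /zuoroduomvueg/ → zuorozuomvueg.
Rule 4 (final i-epenthesis): the form ends in the consonant /g/, so [i] is inserted word-finally. /zuorozuomvueg/ → zuorozuomvuegi.

zuorozuomvuegi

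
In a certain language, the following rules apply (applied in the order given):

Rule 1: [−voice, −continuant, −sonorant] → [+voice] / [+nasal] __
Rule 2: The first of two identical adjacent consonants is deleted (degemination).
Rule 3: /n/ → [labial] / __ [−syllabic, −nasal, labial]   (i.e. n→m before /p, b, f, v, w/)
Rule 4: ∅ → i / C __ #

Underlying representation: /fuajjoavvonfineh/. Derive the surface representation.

fuajoavomfinehi

Rule 1 (post-nasal voicing): no segment meets the environment; /fuajjoavvonfineh/ is unchanged.
Rule 2 (degemination): /jj/ is a geminate; the first /j/ deletes. /vv/ is a geminate; the first /v/ deletes. /fuajjoavvonfineh/ → fuajoavonfineh.
Rule 3 (nasal place assimilation): /n/ precedes the labial consonant /f/, so it assimilates in place to [m]. /fuajoavonfineh/ → fuajoavomfineh.
Rule 4 (final i-epenthesis): the form ends in the consonant /h/, so [i] is inserted word-finally. /fuajoavomfineh/ → fuajoavomfinehi.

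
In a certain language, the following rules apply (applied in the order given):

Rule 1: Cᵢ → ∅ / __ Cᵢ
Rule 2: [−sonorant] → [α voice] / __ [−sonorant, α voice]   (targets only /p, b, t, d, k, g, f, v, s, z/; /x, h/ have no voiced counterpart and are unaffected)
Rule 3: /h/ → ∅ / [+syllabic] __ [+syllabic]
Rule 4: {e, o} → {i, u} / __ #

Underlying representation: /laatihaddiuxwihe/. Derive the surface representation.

Rule 1 (degemination): /dd/ is a geminate; the first /d/ deletes. /laatihaddiuxwihe/ → laatihadiuxwihe.
Rule 2 (regressive voicing assimilation): no segment meets the environment; /laatihadiuxwihe/ is unchanged.
Rule 3 (intervocalic h-deletion): /h/ occurs between vowels /i/ and /a/, so it deletes. /h/ occurs between vowels /i/ and /e/, so it deletes. /laatihadiuxwihe/ → laatiadiuxwie.
Rule 4 (final vowel raising): /e/ is a mid vowel in word-final position, so it raises to [i]. /laatiadiuxwie/ → laatiadiuxwii.

laatiadiuxwii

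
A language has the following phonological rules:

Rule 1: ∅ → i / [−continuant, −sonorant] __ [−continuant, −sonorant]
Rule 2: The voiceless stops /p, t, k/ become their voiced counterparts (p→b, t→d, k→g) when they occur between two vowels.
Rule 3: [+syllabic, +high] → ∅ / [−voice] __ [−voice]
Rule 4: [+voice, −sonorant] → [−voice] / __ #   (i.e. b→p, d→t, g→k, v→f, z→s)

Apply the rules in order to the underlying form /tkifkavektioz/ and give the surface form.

Rule 1 (stop-cluster i-epenthesis): /t/ and /k/ form a stop–stop cluster, so [i] is inserted between them. /k/ and /t/ form a stop–stop cluster, so [i] is inserted between them. /tkifkavektioz/ → tikifkavekitioz.
Rule 2 (intervocalic voicing): /k/ is a voiceless stop between vowels /i/ and /i/, so it voices to [g]. /k/ is a voiceless stop between vowels /e/ and /i/, so it voices to [g]. /t/ is a voiceless stop between vowels /i/ and /i/, so it voices to [d]. /tikifkavekitioz/ → tigifkavegidioz.
Rule 3 (high vowel syncope): no segment meets the environment; /tigifkavegidioz/ is unchanged.
Rule 4 (final devoicing): /z/ is a voiced obstruent in word-final position, so it devoices to [s]. /tigifkavegidioz/ → tigifkavegidios.

tigifkavegidios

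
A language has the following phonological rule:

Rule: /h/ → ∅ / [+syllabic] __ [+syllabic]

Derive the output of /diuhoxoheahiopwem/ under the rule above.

/h/ occurs between vowels /u/ and /o/, so it deletes.
/h/ occurs between vowels /o/ and /e/, so it deletes.
/h/ occurs between vowels /a/ and /i/, so it deletes.
Surface form: [diuoxoeaiopwem].

diuoxoeaiopwem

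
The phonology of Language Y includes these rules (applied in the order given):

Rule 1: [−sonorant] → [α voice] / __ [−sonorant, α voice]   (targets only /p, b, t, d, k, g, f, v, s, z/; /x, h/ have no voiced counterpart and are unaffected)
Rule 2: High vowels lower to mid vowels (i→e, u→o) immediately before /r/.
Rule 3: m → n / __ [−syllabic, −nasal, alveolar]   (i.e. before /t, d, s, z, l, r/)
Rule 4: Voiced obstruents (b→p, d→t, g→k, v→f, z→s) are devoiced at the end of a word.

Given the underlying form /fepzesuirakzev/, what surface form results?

Rule 1 (regressive voicing assimilation): /p/ precedes the voiced obstruent /z/, so it voices to [b] by assimilation. /k/ precedes the voiced obstruent /z/, so it voices to [g] by assimilation. /fepzesuirakzev/ → febzesuiragzev.
Rule 2 (pre-rhotic lowering): /i/ is a high vowel immediately before /r/, so it lowers to [e]. /febzesuiragzev/ → febzesueragzev.
Rule 3 (nasal place assimilation): no segment meets the environment; /febzesueragzev/ is unchanged.
Rule 4 (final devoicing): /v/ is a voiced obstruent in word-final position, so it devoices to [f]. /febzesueragzev/ → febzesueragzef.

febzesueragzef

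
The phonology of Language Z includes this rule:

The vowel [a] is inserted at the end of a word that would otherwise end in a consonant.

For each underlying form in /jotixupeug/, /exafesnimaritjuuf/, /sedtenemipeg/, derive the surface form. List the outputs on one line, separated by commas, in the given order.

/jotixupeug/: the form ends in the consonant /g/, so [a] is inserted word-finally. → [jotixupeuga].
/exafesnimaritjuuf/: the form ends in the consonant /f/, so [a] is inserted word-finally. → [exafesnimaritjuufa].
/sedtenemipeg/: the form ends in the consonant /g/, so [a] is inserted word-finally. → [sedtenemipega].

jotixupeuga, exafesnimaritjuufa, sedtenemipega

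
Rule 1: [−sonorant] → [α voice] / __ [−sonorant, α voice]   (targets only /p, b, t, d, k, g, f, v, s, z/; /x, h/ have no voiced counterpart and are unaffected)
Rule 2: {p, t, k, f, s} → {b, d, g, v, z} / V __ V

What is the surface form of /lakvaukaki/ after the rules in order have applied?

lagvaugagi

Rule 1 (regressive voicing assimilation): /k/ precedes the voiced obstruent /v/, so it voices to [g] by assimilation. /lakvaukaki/ → lagvaukaki.
Rule 2 (intervocalic voicing): /k/ is a voiceless obstruent between vowels /u/ and /a/, so it voices to [g]. /k/ is a voiceless obstruent between vowels /a/ and /i/, so it voices to [g]. /lagvaukaki/ → lagvaugagi.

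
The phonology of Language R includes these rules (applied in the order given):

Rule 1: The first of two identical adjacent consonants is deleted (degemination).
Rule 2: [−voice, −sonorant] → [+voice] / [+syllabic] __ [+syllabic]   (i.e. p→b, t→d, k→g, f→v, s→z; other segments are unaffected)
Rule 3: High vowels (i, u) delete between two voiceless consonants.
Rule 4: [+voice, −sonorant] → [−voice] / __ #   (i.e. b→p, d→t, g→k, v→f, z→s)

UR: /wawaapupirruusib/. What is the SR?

wawaabubiruuzip

Rule 1 (degemination): /rr/ is a geminate; the first /r/ deletes. /wawaapupirruusib/ → wawaapupiruusib.
Rule 2 (intervocalic voicing): /p/ is a voiceless obstruent between vowels /a/ and /u/, so it voices to [b]. /p/ is a voiceless obstruent between vowels /u/ and /i/, so it voices to [b]. /s/ is a voiceless obstruent between vowels /u/ and /i/, so it voices to [z]. /wawaapupiruusib/ → wawaabubiruuzib.
Rule 3 (high vowel syncope): no segment meets the environment; /wawaabubiruuzib/ is unchanged.
Rule 4 (final devoicing): /b/ is a voiced obstruent in word-final position, so it devoices to [p]. /wawaabubiruuzib/ → wawaabubiruuzip.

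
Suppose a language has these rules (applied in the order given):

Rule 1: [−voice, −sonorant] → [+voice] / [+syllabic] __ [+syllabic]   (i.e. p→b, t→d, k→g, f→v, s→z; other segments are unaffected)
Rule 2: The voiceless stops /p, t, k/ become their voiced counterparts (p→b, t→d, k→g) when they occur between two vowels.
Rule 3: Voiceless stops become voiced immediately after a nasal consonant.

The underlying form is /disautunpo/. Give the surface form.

Rule 1 (intervocalic voicing): /s/ is a voiceless obstruent between vowels /i/ and /a/, so it voices to [z]. /t/ is a voiceless obstruent between vowels /u/ and /u/, so it voices to [d]. /disautunpo/ → dizaudunpo.
Rule 2 (intervocalic voicing): no segment meets the environment; /dizaudunpo/ is unchanged.
Rule 3 (post-nasal voicing): /p/ is a voiceless stop immediately after the nasal /n/, so it voices to [b]. /dizaudunpo/ → dizaudunbo.

dizaudunbo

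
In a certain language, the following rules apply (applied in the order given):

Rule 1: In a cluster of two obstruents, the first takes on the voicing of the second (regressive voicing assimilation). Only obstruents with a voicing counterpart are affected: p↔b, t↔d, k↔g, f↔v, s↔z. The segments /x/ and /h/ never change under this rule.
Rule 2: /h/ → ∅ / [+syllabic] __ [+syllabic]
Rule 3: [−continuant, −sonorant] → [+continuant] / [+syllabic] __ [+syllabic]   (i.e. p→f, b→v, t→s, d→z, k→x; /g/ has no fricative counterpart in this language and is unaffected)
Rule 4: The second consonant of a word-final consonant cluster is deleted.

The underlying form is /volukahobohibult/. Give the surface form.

voluxaovoivul

Rule 1 (regressive voicing assimilation): no segment meets the environment; /volukahobohibult/ is unchanged.
Rule 2 (intervocalic h-deletion): /h/ occurs between vowels /a/ and /o/, so it deletes. /h/ occurs between vowels /o/ and /i/, so it deletes. /volukahobohibult/ → volukaoboibult.
Rule 3 (intervocalic spirantization): /k/ is a stop between vowels /u/ and /a/, so it spirantizes to the fricative [x]. /b/ is a stop between vowels /o/ and /o/, so it spirantizes to the fricative [v]. /b/ is a stop between vowels /i/ and /u/, so it spirantizes to the fricative [v]. /volukaoboibult/ → voluxaovoivult.
Rule 4 (final cluster simplification): /t/ is the second consonant of a word-final cluster /lt/, so it deletes. /voluxaovoivult/ → voluxaovoivul.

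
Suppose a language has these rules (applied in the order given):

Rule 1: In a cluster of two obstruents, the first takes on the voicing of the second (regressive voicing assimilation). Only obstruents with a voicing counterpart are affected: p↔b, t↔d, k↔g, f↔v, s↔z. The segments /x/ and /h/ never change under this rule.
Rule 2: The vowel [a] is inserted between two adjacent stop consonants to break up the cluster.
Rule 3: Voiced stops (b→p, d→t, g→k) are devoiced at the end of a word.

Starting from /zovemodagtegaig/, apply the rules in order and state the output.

zovemodakategaik

Rule 1 (regressive voicing assimilation): /g/ precedes the voiceless obstruent /t/, so it devoices to [k] by assimilation. /zovemodagtegaig/ → zovemodaktegaig.
Rule 2 (stop-cluster a-epenthesis): /k/ and /t/ form a stop–stop cluster, so [a] is inserted between them. /zovemodaktegaig/ → zovemodakategaig.
Rule 3 (final devoicing): /g/ is a voiced stop in word-final position, so it devoices to [k]. /zovemodakategaig/ → zovemodakategaik.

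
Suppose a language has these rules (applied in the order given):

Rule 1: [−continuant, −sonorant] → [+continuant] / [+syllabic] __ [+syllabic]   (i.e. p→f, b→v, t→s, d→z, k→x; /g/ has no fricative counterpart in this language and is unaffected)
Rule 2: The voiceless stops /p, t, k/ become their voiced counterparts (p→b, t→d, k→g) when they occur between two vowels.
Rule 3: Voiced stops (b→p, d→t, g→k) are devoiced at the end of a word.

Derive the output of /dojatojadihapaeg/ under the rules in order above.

dojasojazihafaek

Rule 1 (intervocalic spirantization): /t/ is a stop between vowels /a/ and /o/, so it spirantizes to the fricative [s]. /d/ is a stop between vowels /a/ and /i/, so it spirantizes to the fricative [z]. /p/ is a stop between vowels /a/ and /a/, so it spirantizes to the fricative [f]. /dojatojadihapaeg/ → dojasojazihafaeg.
Rule 2 (intervocalic voicing): no segment meets the environment; /dojasojazihafaeg/ is unchanged.
Rule 3 (final devoicing): /g/ is a voiced stop in word-final position, so it devoices to [k]. /dojasojazihafaeg/ → dojasojazihafaek.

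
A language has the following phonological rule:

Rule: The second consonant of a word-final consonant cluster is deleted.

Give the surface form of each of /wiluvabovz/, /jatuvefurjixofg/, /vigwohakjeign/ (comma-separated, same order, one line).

/wiluvabovz/: /z/ is the second consonant of a word-final cluster /vz/, so it deletes. → [wiluvabov].
/jatuvefurjixofg/: /g/ is the second consonant of a word-final cluster /fg/, so it deletes. → [jatuvefurjixof].
/vigwohakjeign/: /n/ is the second consonant of a word-final cluster /gn/, so it deletes. → [vigwohakjeig].

wiluvabov, jatuvefurjixof, vigwohakjeig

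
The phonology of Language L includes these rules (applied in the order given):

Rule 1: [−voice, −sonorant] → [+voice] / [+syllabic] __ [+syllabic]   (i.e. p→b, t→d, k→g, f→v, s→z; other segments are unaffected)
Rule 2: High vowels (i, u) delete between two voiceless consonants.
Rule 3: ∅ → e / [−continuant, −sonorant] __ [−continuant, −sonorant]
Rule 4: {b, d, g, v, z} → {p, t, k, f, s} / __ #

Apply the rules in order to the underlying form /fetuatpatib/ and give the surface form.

Rule 1 (intervocalic voicing): /t/ is a voiceless obstruent between vowels /e/ and /u/, so it voices to [d]. /t/ is a voiceless obstruent between vowels /a/ and /i/, so it voices to [d]. /fetuatpatib/ → feduatpadib.
Rule 2 (high vowel syncope): no segment meets the environment; /feduatpadib/ is unchanged.
Rule 3 (stop-cluster e-epenthesis): /t/ and /p/ form a stop–stop cluster, so [e] is inserted between them. /feduatpadib/ → feduatepadib.
Rule 4 (final devoicing): /b/ is a voiced obstruent in word-final position, so it devoices to [p]. /feduatepadib/ → feduatepadip.

feduatepadip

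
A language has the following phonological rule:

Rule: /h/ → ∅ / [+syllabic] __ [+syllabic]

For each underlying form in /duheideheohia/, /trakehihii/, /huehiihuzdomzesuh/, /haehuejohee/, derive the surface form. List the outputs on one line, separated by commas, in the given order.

dueideeoia, trakeiii, hueiiuzdomzesuh, haeuejoee

/duheideheohia/: /h/ occurs between vowels /u/ and /e/, so it deletes. /h/ occurs between vowels /e/ and /e/, so it deletes. /h/ occurs between vowels /o/ and /i/, so it deletes. → [dueideeoia].
/trakehihii/: /h/ occurs between vowels /e/ and /i/, so it deletes. /h/ occurs between vowels /i/ and /i/, so it deletes. → [trakeiii].
/huehiihuzdomzesuh/: /h/ occurs between vowels /e/ and /i/, so it deletes. /h/ occurs between vowels /i/ and /u/, so it deletes. → [hueiiuzdomzesuh].
/haehuejohee/: /h/ occurs between vowels /e/ and /u/, so it deletes. /h/ occurs between vowels /o/ and /e/, so it deletes. → [haeuejoee].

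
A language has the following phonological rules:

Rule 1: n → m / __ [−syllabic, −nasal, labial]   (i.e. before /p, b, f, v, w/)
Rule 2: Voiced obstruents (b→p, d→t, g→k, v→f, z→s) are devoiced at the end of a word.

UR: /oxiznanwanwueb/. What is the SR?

oxiznamwamwuep

Rule 1 (nasal place assimilation): /n/ precedes the labial consonant /w/, so it assimilates in place to [m]. /n/ precedes the labial consonant /w/, so it assimilates in place to [m]. /oxiznanwanwueb/ → oxiznamwamwueb.
Rule 2 (final devoicing): /b/ is a voiced obstruent in word-final position, so it devoices to [p]. /oxiznamwamwueb/ → oxiznamwamwuep.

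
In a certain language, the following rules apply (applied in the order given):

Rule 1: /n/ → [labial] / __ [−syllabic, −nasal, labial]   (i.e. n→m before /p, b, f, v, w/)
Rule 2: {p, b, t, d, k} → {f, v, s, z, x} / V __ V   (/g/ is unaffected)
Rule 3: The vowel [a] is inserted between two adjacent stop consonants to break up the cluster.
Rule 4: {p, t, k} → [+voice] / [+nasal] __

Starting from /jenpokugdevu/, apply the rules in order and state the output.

Rule 1 (nasal place assimilation): /n/ precedes the labial consonant /p/, so it assimilates in place to [m]. /jenpokugdevu/ → jempokugdevu.
Rule 2 (intervocalic spirantization): /k/ is a stop between vowels /o/ and /u/, so it spirantizes to the fricative [x]. /jempokugdevu/ → jempoxugdevu.
Rule 3 (stop-cluster a-epenthesis): /g/ and /d/ form a stop–stop cluster, so [a] is inserted between them. /jempoxugdevu/ → jempoxugadevu.
Rule 4 (post-nasal voicing): /p/ is a voiceless stop immediately after the nasal /m/, so it voices to [b]. /jempoxugadevu/ → jemboxugadevu.

jemboxugadevu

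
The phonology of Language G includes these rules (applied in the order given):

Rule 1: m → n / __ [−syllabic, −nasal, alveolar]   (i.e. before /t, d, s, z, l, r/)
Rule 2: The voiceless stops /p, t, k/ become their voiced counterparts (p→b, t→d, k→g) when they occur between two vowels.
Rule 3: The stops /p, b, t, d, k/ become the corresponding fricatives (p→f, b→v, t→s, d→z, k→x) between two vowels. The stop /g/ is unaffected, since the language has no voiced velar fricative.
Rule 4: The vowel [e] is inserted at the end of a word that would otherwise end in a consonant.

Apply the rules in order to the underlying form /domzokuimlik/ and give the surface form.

donzoguinlike

Rule 1 (nasal place assimilation): /m/ precedes the alveolar consonant /z/, so it assimilates in place to [n]. /m/ precedes the alveolar consonant /l/, so it assimilates in place to [n]. /domzokuimlik/ → donzokuinlik.
Rule 2 (intervocalic voicing): /k/ is a voiceless stop between vowels /o/ and /u/, so it voices to [g]. /donzokuinlik/ → donzoguinlik.
Rule 3 (intervocalic spirantization): no segment meets the environment; /donzoguinlik/ is unchanged.
Rule 4 (final e-epenthesis): the form ends in the consonant /k/, so [e] is inserted word-finally. /donzoguinlik/ → donzoguinlike.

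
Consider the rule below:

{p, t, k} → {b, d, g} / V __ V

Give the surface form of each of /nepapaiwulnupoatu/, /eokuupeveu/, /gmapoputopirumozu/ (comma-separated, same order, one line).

nebabaiwulnuboadu, eoguubeveu, gmabobudobirumozu

/nepapaiwulnupoatu/: /p/ is a voiceless stop between vowels /e/ and /a/, so it voices to [b]. /p/ is a voiceless stop between vowels /a/ and /a/, so it voices to [b]. /p/ is a voiceless stop between vowels /u/ and /o/, so it voices to [b]. /t/ is a voiceless stop between vowels /a/ and /u/, so it voices to [d]. → [nebabaiwulnuboadu].
/eokuupeveu/: /k/ is a voiceless stop between vowels /o/ and /u/, so it voices to [g]. /p/ is a voiceless stop between vowels /u/ and /e/, so it voices to [b]. → [eoguubeveu].
/gmapoputopirumozu/: /p/ is a voiceless stop between vowels /a/ and /o/, so it voices to [b]. /p/ is a voiceless stop between vowels /o/ and /u/, so it voices to [b]. /t/ is a voiceless stop between vowels /u/ and /o/, so it voices to [d]. /p/ is a voiceless stop between vowels /o/ and /i/, so it voices to [b]. → [gmabobudobirumozu].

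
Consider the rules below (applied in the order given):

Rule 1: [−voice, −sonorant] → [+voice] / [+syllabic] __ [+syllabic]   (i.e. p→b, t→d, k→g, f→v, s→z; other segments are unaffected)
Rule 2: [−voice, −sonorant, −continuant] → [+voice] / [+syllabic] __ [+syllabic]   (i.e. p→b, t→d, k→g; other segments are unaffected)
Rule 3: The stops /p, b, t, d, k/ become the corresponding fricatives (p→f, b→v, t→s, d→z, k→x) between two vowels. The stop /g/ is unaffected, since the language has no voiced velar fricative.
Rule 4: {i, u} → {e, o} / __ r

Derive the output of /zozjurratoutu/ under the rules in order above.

Rule 1 (intervocalic voicing): /t/ is a voiceless obstruent between vowels /a/ and /o/, so it voices to [d]. /t/ is a voiceless obstruent between vowels /u/ and /u/, so it voices to [d]. /zozjurratoutu/ → zozjurradoudu.
Rule 2 (intervocalic voicing): no segment meets the environment; /zozjurradoudu/ is unchanged.
Rule 3 (intervocalic spirantization): /d/ is a stop between vowels /a/ and /o/, so it spirantizes to the fricative [z]. /d/ is a stop between vowels /u/ and /u/, so it spirantizes to the fricative [z]. /zozjurradoudu/ → zozjurrazouzu.
Rule 4 (pre-rhotic lowering): /u/ is a high vowel immediately before /r/, so it lowers to [o]. /zozjurrazouzu/ → zozjorrazouzu.

zozjorrazouzu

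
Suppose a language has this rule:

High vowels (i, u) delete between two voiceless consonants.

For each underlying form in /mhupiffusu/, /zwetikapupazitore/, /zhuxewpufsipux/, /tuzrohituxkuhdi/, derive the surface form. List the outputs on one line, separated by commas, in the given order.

mhpffsu, zwetkappazitore, zhxewpfspx, tuzrohtxkhdi

/mhupiffusu/: /u/ is a high vowel flanked by voiceless consonants /h/ and /p/, so it deletes. /i/ is a high vowel flanked by voiceless consonants /p/ and /f/, so it deletes. /u/ is a high vowel flanked by voiceless consonants /f/ and /s/, so it deletes. → [mhpffsu].
/zwetikapupazitore/: /i/ is a high vowel flanked by voiceless consonants /t/ and /k/, so it deletes. /u/ is a high vowel flanked by voiceless consonants /p/ and /p/, so it deletes. → [zwetkappazitore].
/zhuxewpufsipux/: /u/ is a high vowel flanked by voiceless consonants /h/ and /x/, so it deletes. /u/ is a high vowel flanked by voiceless consonants /p/ and /f/, so it deletes. /i/ is a high vowel flanked by voiceless consonants /s/ and /p/, so it deletes. /u/ is a high vowel flanked by voiceless consonants /p/ and /x/, so it deletes. → [zhxewpfspx].
/tuzrohituxkuhdi/: /i/ is a high vowel flanked by voiceless consonants /h/ and /t/, so it deletes. /u/ is a high vowel flanked by voiceless consonants /t/ and /x/, so it deletes. /u/ is a high vowel flanked by voiceless consonants /k/ and /h/, so it deletes. → [tuzrohtxkhdi].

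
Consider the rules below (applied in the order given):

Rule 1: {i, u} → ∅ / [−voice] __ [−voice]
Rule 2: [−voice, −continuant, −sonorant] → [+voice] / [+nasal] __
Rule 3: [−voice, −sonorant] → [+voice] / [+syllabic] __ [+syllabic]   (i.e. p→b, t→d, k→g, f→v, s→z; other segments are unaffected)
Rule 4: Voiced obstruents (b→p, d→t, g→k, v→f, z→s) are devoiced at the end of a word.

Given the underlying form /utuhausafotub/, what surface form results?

uthauzavodup

Rule 1 (high vowel syncope): /u/ is a high vowel flanked by voiceless consonants /t/ and /h/, so it deletes. /utuhausafotub/ → uthausafotub.
Rule 2 (post-nasal voicing): no segment meets the environment; /uthausafotub/ is unchanged.
Rule 3 (intervocalic voicing): /s/ is a voiceless obstruent between vowels /u/ and /a/, so it voices to [z]. /f/ is a voiceless obstruent between vowels /a/ and /o/, so it voices to [v]. /t/ is a voiceless obstruent between vowels /o/ and /u/, so it voices to [d]. /uthausafotub/ → uthauzavodub.
Rule 4 (final devoicing): /b/ is a voiced obstruent in word-final position, so it devoices to [p]. /uthauzavodub/ → uthauzavodup.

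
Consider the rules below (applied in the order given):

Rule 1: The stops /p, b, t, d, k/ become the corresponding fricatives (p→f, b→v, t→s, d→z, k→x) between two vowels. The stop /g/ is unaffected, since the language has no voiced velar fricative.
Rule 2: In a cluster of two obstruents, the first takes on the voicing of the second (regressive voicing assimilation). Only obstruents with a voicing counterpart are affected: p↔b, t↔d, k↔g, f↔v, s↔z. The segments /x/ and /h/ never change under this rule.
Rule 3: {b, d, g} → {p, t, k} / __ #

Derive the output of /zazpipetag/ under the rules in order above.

zaspifesak

Rule 1 (intervocalic spirantization): /p/ is a stop between vowels /i/ and /e/, so it spirantizes to the fricative [f]. /t/ is a stop between vowels /e/ and /a/, so it spirantizes to the fricative [s]. /zazpipetag/ → zazpifesag.
Rule 2 (regressive voicing assimilation): /z/ precedes the voiceless obstruent /p/, so it devoices to [s] by assimilation. /zazpifesag/ → zaspifesag.
Rule 3 (final devoicing): /g/ is a voiced stop in word-final position, so it devoices to [k]. /zaspifesag/ → zaspifesak.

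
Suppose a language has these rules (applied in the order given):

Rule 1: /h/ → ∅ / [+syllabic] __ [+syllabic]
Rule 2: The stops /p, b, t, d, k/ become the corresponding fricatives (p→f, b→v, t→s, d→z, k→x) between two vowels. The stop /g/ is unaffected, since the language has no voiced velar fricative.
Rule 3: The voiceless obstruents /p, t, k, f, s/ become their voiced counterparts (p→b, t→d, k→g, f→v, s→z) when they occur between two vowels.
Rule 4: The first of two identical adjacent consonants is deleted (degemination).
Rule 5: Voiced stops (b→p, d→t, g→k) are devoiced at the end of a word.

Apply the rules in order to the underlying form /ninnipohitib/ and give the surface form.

ninivoizip

Rule 1 (intervocalic h-deletion): /h/ occurs between vowels /o/ and /i/, so it deletes. /ninnipohitib/ → ninnipoitib.
Rule 2 (intervocalic spirantization): /p/ is a stop between vowels /i/ and /o/, so it spirantizes to the fricative [f]. /t/ is a stop between vowels /i/ and /i/, so it spirantizes to the fricative [s]. /ninnipoitib/ → ninnifoisib.
Rule 3 (intervocalic voicing): /f/ is a voiceless obstruent between vowels /i/ and /o/, so it voices to [v]. /s/ is a voiceless obstruent between vowels /i/ and /i/, so it voices to [z]. /ninnifoisib/ → ninnivoizib.
Rule 4 (degemination): /nn/ is a geminate; the first /n/ deletes. /ninnivoizib/ → ninivoizib.
Rule 5 (final devoicing): /b/ is a voiced stop in word-final position, so it devoices to [p]. /ninivoizib/ → ninivoizip.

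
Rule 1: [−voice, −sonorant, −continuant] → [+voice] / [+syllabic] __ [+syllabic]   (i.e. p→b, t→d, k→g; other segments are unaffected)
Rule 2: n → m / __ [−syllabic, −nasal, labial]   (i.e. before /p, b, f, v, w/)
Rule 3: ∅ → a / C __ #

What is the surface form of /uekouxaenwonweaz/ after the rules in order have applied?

uegouxaemwomweaza

Rule 1 (intervocalic voicing): /k/ is a voiceless stop between vowels /e/ and /o/, so it voices to [g]. /uekouxaenwonweaz/ → uegouxaenwonweaz.
Rule 2 (nasal place assimilation): /n/ precedes the labial consonant /w/, so it assimilates in place to [m]. /n/ precedes the labial consonant /w/, so it assimilates in place to [m]. /uegouxaenwonweaz/ → uegouxaemwomweaz.
Rule 3 (final a-epenthesis): the form ends in the consonant /z/, so [a] is inserted word-finally. /uegouxaemwomweaz/ → uegouxaemwomweaza.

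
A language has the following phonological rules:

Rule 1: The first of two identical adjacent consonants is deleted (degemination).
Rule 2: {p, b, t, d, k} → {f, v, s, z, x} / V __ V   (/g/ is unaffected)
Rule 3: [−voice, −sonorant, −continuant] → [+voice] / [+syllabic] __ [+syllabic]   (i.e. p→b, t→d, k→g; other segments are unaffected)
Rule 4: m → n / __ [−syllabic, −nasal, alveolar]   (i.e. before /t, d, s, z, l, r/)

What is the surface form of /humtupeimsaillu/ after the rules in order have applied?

huntufeinsailu

Rule 1 (degemination): /ll/ is a geminate; the first /l/ deletes. /humtupeimsaillu/ → humtupeimsailu.
Rule 2 (intervocalic spirantization): /p/ is a stop between vowels /u/ and /e/, so it spirantizes to the fricative [f]. /humtupeimsailu/ → humtufeimsailu.
Rule 3 (intervocalic voicing): no segment meets the environment; /humtufeimsailu/ is unchanged.
Rule 4 (nasal place assimilation): /m/ precedes the alveolar consonant /t/, so it assimilates in place to [n]. /m/ precedes the alveolar consonant /s/, so it assimilates in place to [n]. /humtufeimsailu/ → huntufeinsailu.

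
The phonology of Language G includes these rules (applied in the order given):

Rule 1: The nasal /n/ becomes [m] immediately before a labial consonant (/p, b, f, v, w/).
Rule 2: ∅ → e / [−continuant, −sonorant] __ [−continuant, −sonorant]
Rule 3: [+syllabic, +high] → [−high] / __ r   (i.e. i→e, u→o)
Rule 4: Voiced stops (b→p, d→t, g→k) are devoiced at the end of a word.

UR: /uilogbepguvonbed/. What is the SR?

Rule 1 (nasal place assimilation): /n/ precedes the labial consonant /b/, so it assimilates in place to [m]. /uilogbepguvonbed/ → uilogbepguvombed.
Rule 2 (stop-cluster e-epenthesis): /g/ and /b/ form a stop–stop cluster, so [e] is inserted between them. /p/ and /g/ form a stop–stop cluster, so [e] is inserted between them. /uilogbepguvombed/ → uilogebepeguvombed.
Rule 3 (pre-rhotic lowering): no segment meets the environment; /uilogebepeguvombed/ is unchanged.
Rule 4 (final devoicing): /d/ is a voiced stop in word-final position, so it devoices to [t]. /uilogebepeguvombed/ → uilogebepeguvombet.

uilogebepeguvombet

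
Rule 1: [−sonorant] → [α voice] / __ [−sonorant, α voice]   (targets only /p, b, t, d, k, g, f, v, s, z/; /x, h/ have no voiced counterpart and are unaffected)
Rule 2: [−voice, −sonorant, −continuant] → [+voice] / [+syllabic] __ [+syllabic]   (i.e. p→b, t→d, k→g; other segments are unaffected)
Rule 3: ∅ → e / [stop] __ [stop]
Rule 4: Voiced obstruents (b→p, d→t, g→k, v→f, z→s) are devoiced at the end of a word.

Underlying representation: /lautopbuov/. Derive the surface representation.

laudobebuof

Rule 1 (regressive voicing assimilation): /p/ precedes the voiced obstruent /b/, so it voices to [b] by assimilation. /lautopbuov/ → lautobbuov.
Rule 2 (intervocalic voicing): /t/ is a voiceless stop between vowels /u/ and /o/, so it voices to [d]. /lautobbuov/ → laudobbuov.
Rule 3 (stop-cluster e-epenthesis): /b/ and /b/ form a stop–stop cluster, so [e] is inserted between them. /laudobbuov/ → laudobebuov.
Rule 4 (final devoicing): /v/ is a voiced obstruent in word-final position, so it devoices to [f]. /laudobebuov/ → laudobebuof.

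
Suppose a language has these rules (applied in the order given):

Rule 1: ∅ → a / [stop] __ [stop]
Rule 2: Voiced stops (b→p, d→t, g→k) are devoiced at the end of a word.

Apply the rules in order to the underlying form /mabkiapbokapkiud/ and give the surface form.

Rule 1 (stop-cluster a-epenthesis): /b/ and /k/ form a stop–stop cluster, so [a] is inserted between them. /p/ and /b/ form a stop–stop cluster, so [a] is inserted between them. /p/ and /k/ form a stop–stop cluster, so [a] is inserted between them. /mabkiapbokapkiud/ → mabakiapabokapakiud.
Rule 2 (final devoicing): /d/ is a voiced stop in word-final position, so it devoices to [t]. /mabakiapabokapakiud/ → mabakiapabokapakiut.

mabakiapabokapakiut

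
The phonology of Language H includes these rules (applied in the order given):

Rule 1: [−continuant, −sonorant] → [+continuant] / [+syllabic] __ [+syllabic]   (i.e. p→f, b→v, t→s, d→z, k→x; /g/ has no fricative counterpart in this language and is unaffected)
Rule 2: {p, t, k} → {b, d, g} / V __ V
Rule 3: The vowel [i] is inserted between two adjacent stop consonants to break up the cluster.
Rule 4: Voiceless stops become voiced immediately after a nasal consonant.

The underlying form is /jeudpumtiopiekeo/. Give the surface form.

Rule 1 (intervocalic spirantization): /p/ is a stop between vowels /o/ and /i/, so it spirantizes to the fricative [f]. /k/ is a stop between vowels /e/ and /e/, so it spirantizes to the fricative [x]. /jeudpumtiopiekeo/ → jeudpumtiofiexeo.
Rule 2 (intervocalic voicing): no segment meets the environment; /jeudpumtiofiexeo/ is unchanged.
Rule 3 (stop-cluster i-epenthesis): /d/ and /p/ form a stop–stop cluster, so [i] is inserted between them. /jeudpumtiofiexeo/ → jeudipumtiofiexeo.
Rule 4 (post-nasal voicing): /t/ is a voiceless stop immediately after the nasal /m/, so it voices to [d]. /jeudipumtiofiexeo/ → jeudipumdiofiexeo.

jeudipumdiofiexeo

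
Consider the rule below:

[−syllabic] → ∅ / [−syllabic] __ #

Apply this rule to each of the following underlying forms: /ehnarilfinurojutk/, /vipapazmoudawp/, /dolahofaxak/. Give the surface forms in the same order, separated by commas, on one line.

ehnarilfinurojut, vipapazmoudaw, dolahofaxak

/ehnarilfinurojutk/: /k/ is the second consonant of a word-final cluster /tk/, so it deletes. → [ehnarilfinurojut].
/vipapazmoudawp/: /p/ is the second consonant of a word-final cluster /wp/, so it deletes. → [vipapazmoudaw].
/dolahofaxak/: the rule's environment is not met; surfaces unchanged as [dolahofaxak].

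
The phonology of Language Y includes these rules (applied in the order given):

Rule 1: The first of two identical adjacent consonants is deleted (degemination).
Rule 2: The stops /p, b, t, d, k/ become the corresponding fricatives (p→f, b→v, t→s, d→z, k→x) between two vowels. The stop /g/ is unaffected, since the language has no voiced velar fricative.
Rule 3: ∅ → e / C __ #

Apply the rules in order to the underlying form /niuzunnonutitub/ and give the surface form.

niuzunonusisube

Rule 1 (degemination): /nn/ is a geminate; the first /n/ deletes. /niuzunnonutitub/ → niuzunonutitub.
Rule 2 (intervocalic spirantization): /t/ is a stop between vowels /u/ and /i/, so it spirantizes to the fricative [s]. /t/ is a stop between vowels /i/ and /u/, so it spirantizes to the fricative [s]. /niuzunonutitub/ → niuzunonusisub.
Rule 3 (final e-epenthesis): the form ends in the consonant /b/, so [e] is inserted word-finally. /niuzunonusisub/ → niuzunonusisube.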